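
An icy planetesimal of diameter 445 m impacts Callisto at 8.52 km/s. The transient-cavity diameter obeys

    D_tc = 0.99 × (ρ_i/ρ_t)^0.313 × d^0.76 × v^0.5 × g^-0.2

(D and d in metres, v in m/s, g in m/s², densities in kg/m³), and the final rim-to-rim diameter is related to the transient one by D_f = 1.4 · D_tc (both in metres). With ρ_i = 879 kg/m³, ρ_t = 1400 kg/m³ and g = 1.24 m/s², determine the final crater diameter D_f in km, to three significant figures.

v = 8520 m/s.
(ρ_i/ρ_t)^0.313 = (879/1400)^0.313 = 0.8644
d^0.76 = 445^0.76 = 103.0
v^0.5 = 8520^0.5 = 92.30
g^-0.2 = 1.24^-0.2 = 0.9579
D_tc = 0.99 × 0.8644 × 103.0 × 92.30 × 0.9579 = 7793 m
D_f = 1.4 × 7793 = 10910 m
     = 10.91 km

D_f ≈ 10.9 km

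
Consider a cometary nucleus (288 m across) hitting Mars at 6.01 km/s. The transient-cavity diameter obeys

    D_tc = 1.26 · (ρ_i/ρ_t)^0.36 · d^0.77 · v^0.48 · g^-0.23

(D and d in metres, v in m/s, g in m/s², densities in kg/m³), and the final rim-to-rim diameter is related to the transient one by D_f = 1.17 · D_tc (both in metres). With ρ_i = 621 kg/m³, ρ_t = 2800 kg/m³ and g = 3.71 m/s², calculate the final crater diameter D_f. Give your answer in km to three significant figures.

v = 6010 m/s.
(ρ_i/ρ_t)^0.36 = (621/2800)^0.36 = 0.5815
d^0.77 = 288^0.77 = 78.29
v^0.48 = 6010^0.48 = 65.14
g^-0.23 = 3.71^-0.23 = 0.7397
D_tc = 1.26 × 0.5815 × 78.29 × 65.14 × 0.7397 = 2764 m
D_f = 1.17 × 2764 = 3234 m
     = 3.234 km

D_f ≈ 3.23 km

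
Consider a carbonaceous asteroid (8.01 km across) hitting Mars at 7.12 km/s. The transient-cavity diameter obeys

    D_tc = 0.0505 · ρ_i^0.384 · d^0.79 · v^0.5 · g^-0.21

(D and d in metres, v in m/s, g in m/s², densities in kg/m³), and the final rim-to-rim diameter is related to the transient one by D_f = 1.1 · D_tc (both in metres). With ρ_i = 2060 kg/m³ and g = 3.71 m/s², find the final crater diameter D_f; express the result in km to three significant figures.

In SI: d = 8010 m, v = 7120 m/s.
ρ_i^0.384 = 2060^0.384 = 18.73
d^0.79 = 8010^0.79 = 1213
v^0.5 = 7120^0.5 = 84.38
g^-0.21 = 3.71^-0.21 = 0.7593
D_tc = 0.0505 × 18.73 × 1213 × 84.38 × 0.7593 = 73510 m
D_f = 1.1 × 73510 = 80861 m
     = 80.86 km

D_f ≈ 80.9 km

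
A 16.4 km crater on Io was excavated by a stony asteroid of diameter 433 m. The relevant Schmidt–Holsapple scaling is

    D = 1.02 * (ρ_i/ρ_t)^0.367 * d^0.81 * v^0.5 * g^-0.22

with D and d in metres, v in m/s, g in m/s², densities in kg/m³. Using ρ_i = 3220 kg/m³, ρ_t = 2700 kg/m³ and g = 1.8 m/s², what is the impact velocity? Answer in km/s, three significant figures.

v ≈ 15.8 km/s

Rearranging for v: v = [D / (1.02 · (3220/2700)^0.367 · 433^0.81 · 1.8^-0.22)]^(1/0.5).
D = 16400 m.
(3220/2700)^0.367 = 1.067
433^0.81 = 136.6
1.8^-0.22 = 0.8787
Denominator = 1.02 × 1.067 × 136.6 × 0.8787 = 130.6
D / 130.6 = 16400 / 130.6 = 125.6
v = 125.6^(1/0.5) = 125.6^2 = 15775 m/s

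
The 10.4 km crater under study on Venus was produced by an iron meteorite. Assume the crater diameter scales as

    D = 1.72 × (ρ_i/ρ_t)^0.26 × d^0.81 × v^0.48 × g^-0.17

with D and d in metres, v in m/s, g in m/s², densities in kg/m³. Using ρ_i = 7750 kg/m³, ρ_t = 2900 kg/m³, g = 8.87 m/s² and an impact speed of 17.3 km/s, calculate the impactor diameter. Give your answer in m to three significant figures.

d ≈ 166 m

Rearranging for d: d = [D / (1.72 · (7750/2900)^0.26 · 17300^0.48 · 8.87^-0.17)]^(1/0.81).
D = 10400 m.
(7750/2900)^0.26 = 1.291
17300^0.48 = 108.2
8.87^-0.17 = 0.6900
Denominator = 1.72 × 1.291 × 108.2 × 0.6900 = 165.8
D / 165.8 = 10400 / 165.8 = 62.73
d = 62.73^(1/0.81) = 62.73^1.2346 = 165.6 m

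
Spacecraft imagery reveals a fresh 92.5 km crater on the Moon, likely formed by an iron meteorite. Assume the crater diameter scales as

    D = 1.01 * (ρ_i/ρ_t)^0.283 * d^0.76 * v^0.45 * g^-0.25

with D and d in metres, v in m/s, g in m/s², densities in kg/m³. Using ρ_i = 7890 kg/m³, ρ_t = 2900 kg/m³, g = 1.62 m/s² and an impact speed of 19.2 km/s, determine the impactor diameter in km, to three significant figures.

Rearranging for d: d = [D / (1.01 · (7890/2900)^0.283 · 19200^0.45 · 1.62^-0.25)]^(1/0.76).
D = 92500 m.
(7890/2900)^0.283 = 1.327
19200^0.45 = 84.62
1.62^-0.25 = 0.8864
Denominator = 1.01 × 1.327 × 84.62 × 0.8864 = 100.5
D / 100.5 = 92500 / 100.5 = 920.4
d = 920.4^(1/0.76) = 920.4^1.3158 = 7943 m

d ≈ 7.94 km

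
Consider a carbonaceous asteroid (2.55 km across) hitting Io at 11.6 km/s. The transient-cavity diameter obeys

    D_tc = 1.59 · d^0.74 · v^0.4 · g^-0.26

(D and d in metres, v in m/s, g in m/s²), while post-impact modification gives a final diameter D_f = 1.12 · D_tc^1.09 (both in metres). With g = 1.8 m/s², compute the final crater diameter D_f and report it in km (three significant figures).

In SI: d = 2550 m, v = 11600 m/s.
d^0.74 = 2550^0.74 = 331.8
v^0.4 = 11600^0.4 = 42.25
g^-0.26 = 1.8^-0.26 = 0.8583
D_tc = 1.59 × 331.8 × 42.25 × 0.8583 = 19130 m
D_f = 1.12 × (19130)^1.09 = 52034 m
     = 52.03 km

D_f ≈ 52.0 km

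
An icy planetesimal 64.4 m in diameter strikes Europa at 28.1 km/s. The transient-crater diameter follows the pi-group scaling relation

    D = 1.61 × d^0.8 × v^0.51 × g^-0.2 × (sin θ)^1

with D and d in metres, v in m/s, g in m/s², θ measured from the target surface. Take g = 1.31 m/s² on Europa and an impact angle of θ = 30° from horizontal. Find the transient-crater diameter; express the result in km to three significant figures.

In SI units: v = 28100 m/s.
d^0.8 = 64.4^0.8 = 28.00
v^0.51 = 28100^0.51 = 185.7
g^-0.2 = 1.31^-0.2 = 0.9474
(sin 30°)^1 = 0.5000^1 = 0.5000
D = 1.61 × 28.00 × 185.7 × 0.9474 × 0.5000 = 3966 m
   = 3.966 km

D ≈ 3.97 km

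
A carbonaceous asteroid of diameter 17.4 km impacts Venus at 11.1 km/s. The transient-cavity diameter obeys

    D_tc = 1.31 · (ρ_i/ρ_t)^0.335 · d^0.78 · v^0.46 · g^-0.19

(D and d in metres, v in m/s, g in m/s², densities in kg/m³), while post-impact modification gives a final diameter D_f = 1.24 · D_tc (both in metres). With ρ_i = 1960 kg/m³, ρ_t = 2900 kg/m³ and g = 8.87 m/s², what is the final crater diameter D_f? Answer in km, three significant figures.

In SI: d = 17400 m, v = 11100 m/s.
(ρ_i/ρ_t)^0.335 = (1960/2900)^0.335 = 0.8770
d^0.78 = 17400^0.78 = 2031
v^0.46 = 11100^0.46 = 72.59
g^-0.19 = 8.87^-0.19 = 0.6605
D_tc = 1.31 × 0.8770 × 2031 × 72.59 × 0.6605 = 1.119 × 10^5 m
D_f = 1.24 × 1.119 × 10^5 = 1.388 × 10^5 m
     = 138.8 km

D_f ≈ 139 km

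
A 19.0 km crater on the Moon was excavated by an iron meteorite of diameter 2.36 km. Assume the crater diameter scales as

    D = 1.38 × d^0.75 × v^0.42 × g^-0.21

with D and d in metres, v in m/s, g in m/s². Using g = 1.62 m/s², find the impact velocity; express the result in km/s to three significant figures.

v ≈ 8.63 km/s

Rearranging for v: v = [D / (1.38 · 2360^0.75 · 1.62^-0.21)]^(1/0.42).
D = 19000 m.
2360^0.75 = 338.6
1.62^-0.21 = 0.9037
Denominator = 1.38 × 338.6 × 0.9037 = 422.3
D / 422.3 = 19000 / 422.3 = 44.99
v = 44.99^(1/0.42) = 44.99^2.381 = 8631 m/s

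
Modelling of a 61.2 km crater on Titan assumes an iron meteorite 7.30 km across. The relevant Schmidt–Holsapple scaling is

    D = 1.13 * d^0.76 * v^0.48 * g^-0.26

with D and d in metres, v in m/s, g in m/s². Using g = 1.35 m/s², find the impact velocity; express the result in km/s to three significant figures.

v ≈ 6.54 km/s

Rearranging for v: v = [D / (1.13 · 7300^0.76 · 1.35^-0.26)]^(1/0.48).
D = 61200 m.
7300^0.76 = 863.2
1.35^-0.26 = 0.9249
Denominator = 1.13 × 863.2 × 0.9249 = 902.2
D / 902.2 = 61200 / 902.2 = 67.83
v = 67.83^(1/0.48) = 67.83^2.0833 = 6537 m/s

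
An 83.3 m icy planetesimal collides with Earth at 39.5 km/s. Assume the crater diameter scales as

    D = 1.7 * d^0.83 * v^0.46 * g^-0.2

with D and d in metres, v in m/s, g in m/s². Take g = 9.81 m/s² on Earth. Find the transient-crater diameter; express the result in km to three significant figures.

In SI units: v = 39500 m/s.
d^0.83 = 83.3^0.83 = 39.28
v^0.46 = 39500^0.46 = 130.1
g^-0.2 = 9.81^-0.2 = 0.6334
D = 1.7 × 39.28 × 130.1 × 0.6334 = 5503 m
   = 5.503 km

D ≈ 5.50 km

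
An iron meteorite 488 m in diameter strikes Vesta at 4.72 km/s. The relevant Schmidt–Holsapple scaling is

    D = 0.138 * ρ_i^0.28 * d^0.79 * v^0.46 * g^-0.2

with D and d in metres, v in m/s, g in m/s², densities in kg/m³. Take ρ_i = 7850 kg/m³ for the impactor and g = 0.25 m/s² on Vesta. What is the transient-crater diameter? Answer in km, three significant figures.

In SI units: v = 4720 m/s.
ρ_i^0.28 = 7850^0.28 = 12.32
d^0.79 = 488^0.79 = 133.0
v^0.46 = 4720^0.46 = 48.98
g^-0.2 = 0.25^-0.2 = 1.320
D = 0.138 × 12.32 × 133.0 × 48.98 × 1.320 = 14620 m
   = 14.62 km

D ≈ 14.6 km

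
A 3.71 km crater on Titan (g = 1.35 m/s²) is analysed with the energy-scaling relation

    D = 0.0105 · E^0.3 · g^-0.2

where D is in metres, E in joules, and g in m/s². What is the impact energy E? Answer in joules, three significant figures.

Rearranging: E = [D / (0.0105 · g^-0.2)]^(1/0.3).
D = 3710 m.
g^-0.2 = 1.35^-0.2 = 0.9417
D / (0.0105 × 0.9417) = 3710 / (9.888 × 10^-3) = 3.752 × 10^5
E = (3.752 × 10^5)^3.3333 = 3.808 × 10^18 J

E ≈ 3.81 × 10^18 J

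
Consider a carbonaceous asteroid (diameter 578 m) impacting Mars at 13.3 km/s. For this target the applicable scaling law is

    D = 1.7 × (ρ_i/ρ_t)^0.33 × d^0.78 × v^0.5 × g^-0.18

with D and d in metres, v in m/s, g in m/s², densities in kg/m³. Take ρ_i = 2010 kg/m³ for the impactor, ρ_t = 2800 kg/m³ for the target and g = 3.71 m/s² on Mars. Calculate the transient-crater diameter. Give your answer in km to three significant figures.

D ≈ 19.8 km

In SI units: v = 13300 m/s.
(ρ_i/ρ_t)^0.33 = (2010/2800)^0.33 = 0.8964
d^0.78 = 578^0.78 = 142.7
v^0.5 = 13300^0.5 = 115.3
g^-0.18 = 3.71^-0.18 = 0.7898
D = 1.7 × 0.8964 × 142.7 × 115.3 × 0.7898 = 19803 m
   = 19.80 km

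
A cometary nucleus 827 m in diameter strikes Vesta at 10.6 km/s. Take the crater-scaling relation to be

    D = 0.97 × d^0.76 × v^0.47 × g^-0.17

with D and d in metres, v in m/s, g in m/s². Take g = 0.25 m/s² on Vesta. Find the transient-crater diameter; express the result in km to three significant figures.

D ≈ 15.8 km

In SI units: v = 10600 m/s.
d^0.76 = 827^0.76 = 164.9
v^0.47 = 10600^0.47 = 77.96
g^-0.17 = 0.25^-0.17 = 1.266
D = 0.97 × 164.9 × 77.96 × 1.266 = 15787 m
   = 15.79 km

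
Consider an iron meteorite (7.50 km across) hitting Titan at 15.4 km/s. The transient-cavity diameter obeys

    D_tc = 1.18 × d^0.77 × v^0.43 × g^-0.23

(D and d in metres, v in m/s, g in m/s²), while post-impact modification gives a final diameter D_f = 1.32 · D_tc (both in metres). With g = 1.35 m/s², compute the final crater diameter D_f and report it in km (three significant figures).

D_f ≈ 88.5 km

In SI: d = 7500 m, v = 15400 m/s.
d^0.77 = 7500^0.77 = 963.4
v^0.43 = 15400^0.43 = 63.19
g^-0.23 = 1.35^-0.23 = 0.9333
D_tc = 1.18 × 963.4 × 63.19 × 0.9333 = 67040 m
D_f = 1.32 × 67040 = 88493 m
     = 88.49 km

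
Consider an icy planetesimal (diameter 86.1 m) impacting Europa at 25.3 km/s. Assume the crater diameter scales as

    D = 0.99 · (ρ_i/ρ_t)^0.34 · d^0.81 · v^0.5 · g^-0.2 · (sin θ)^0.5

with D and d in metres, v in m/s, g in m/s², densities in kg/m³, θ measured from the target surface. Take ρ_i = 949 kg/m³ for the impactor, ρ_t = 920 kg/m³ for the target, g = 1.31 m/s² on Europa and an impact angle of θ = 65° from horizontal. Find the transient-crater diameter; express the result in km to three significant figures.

In SI units: v = 25300 m/s.
(ρ_i/ρ_t)^0.34 = (949/920)^0.34 = 1.011
d^0.81 = 86.1^0.81 = 36.93
v^0.5 = 25300^0.5 = 159.1
g^-0.2 = 1.31^-0.2 = 0.9474
(sin 65°)^0.5 = 0.9063^0.5 = 0.9520
D = 0.99 × 1.011 × 36.93 × 159.1 × 0.9474 × 0.9520 = 5304 m
   = 5.304 km

D ≈ 5.30 km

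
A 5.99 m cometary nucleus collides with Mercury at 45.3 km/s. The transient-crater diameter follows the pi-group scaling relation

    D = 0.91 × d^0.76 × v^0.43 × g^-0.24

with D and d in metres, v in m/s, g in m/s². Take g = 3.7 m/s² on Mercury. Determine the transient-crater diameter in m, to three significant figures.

In SI units: v = 45300 m/s.
d^0.76 = 5.99^0.76 = 3.898
v^0.43 = 45300^0.43 = 100.5
g^-0.24 = 3.7^-0.24 = 0.7305
D = 0.91 × 3.898 × 100.5 × 0.7305 = 260.4 m

D ≈ 260 m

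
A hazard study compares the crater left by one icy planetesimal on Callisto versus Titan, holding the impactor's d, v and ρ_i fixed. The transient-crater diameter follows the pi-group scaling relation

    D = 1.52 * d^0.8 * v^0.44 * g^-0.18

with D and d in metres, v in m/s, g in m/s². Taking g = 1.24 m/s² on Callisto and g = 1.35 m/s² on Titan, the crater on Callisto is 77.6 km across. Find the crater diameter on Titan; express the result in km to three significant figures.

All impactor-dependent factors cancel in the ratio, leaving D_Titan/D_Callisto = (g_Titan/g_Callisto)^-0.18.
(1.35/1.24)^-0.18 = 1.089^-0.18 = 0.9848
D_Titan = 0.9848 × 77.6 km = 76.4 km

D ≈ 76.4 km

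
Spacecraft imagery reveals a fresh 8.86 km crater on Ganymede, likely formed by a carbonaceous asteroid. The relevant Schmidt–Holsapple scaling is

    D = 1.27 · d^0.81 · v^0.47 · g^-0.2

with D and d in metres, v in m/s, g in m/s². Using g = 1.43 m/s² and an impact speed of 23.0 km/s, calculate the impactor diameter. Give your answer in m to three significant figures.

d ≈ 179 m

Rearranging for d: d = [D / (1.27 · 23000^0.47 · 1.43^-0.2)]^(1/0.81).
D = 8860 m.
23000^0.47 = 112.2
1.43^-0.2 = 0.9310
Denominator = 1.27 × 112.2 × 0.9310 = 132.7
D / 132.7 = 8860 / 132.7 = 66.77
d = 66.77^(1/0.81) = 66.77^1.2346 = 178.9 m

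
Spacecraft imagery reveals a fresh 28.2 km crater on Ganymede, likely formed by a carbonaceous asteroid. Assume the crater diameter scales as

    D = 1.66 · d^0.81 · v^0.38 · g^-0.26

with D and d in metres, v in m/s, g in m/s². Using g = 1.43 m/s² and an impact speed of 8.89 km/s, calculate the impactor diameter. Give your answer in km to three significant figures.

Rearranging for d: d = [D / (1.66 · 8890^0.38 · 1.43^-0.26)]^(1/0.81).
D = 28200 m.
8890^0.38 = 31.67
1.43^-0.26 = 0.9112
Denominator = 1.66 × 31.67 × 0.9112 = 47.90
D / 47.90 = 28200 / 47.90 = 588.7
d = 588.7^(1/0.81) = 588.7^1.2346 = 2629 m

d ≈ 2.63 km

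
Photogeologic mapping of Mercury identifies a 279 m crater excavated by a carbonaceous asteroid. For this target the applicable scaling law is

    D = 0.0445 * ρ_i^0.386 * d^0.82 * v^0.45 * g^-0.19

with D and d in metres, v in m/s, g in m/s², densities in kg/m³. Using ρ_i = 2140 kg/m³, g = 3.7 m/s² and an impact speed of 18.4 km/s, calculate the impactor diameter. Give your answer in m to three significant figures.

d ≈ 7.15 m

Rearranging for d: d = [D / (0.0445 · 2140^0.386 · 18400^0.45 · 3.7^-0.19)]^(1/0.82).
2140^0.386 = 19.30
18400^0.45 = 83.02
3.7^-0.19 = 0.7799
Denominator = 0.0445 × 19.30 × 83.02 × 0.7799 = 55.61
D / 55.61 = 279 / 55.61 = 5.017
d = 5.017^(1/0.82) = 5.017^1.2195 = 7.148 m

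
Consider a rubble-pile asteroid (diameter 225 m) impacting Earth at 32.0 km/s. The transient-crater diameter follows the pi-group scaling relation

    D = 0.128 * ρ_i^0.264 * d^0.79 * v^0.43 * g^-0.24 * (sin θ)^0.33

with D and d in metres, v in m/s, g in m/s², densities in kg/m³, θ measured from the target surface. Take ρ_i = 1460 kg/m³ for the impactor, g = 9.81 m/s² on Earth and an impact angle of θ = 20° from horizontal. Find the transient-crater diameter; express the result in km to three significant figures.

D ≈ 2.22 km

In SI units: v = 32000 m/s.
ρ_i^0.264 = 1460^0.264 = 6.845
d^0.79 = 225^0.79 = 72.15
v^0.43 = 32000^0.43 = 86.54
g^-0.24 = 9.81^-0.24 = 0.5781
(sin 20°)^0.33 = 0.3420^0.33 = 0.7018
D = 0.128 × 6.845 × 72.15 × 86.54 × 0.5781 × 0.7018 = 2219 m
   = 2.219 km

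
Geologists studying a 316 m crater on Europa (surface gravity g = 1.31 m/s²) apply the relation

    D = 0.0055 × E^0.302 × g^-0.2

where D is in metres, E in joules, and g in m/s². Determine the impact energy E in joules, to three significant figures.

E ≈ 6.87 × 10^15 J

Rearranging: E = [D / (0.0055 · g^-0.2)]^(1/0.302).
g^-0.2 = 1.31^-0.2 = 0.9474
D / (0.0055 × 0.9474) = 316 / (5.211 × 10^-3) = 6.064 × 10^4
E = (6.064 × 10^4)^3.3113 = 6.873 × 10^15 J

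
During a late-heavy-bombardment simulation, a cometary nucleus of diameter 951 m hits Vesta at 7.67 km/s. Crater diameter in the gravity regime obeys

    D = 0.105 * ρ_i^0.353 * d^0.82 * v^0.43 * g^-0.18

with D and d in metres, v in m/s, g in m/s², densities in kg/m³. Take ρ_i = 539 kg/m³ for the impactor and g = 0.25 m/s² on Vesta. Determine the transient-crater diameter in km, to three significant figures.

In SI units: v = 7670 m/s.
ρ_i^0.353 = 539^0.353 = 9.210
d^0.82 = 951^0.82 = 276.8
v^0.43 = 7670^0.43 = 46.82
g^-0.18 = 0.25^-0.18 = 1.283
D = 0.105 × 9.210 × 276.8 × 46.82 × 1.283 = 16080 m
   = 16.08 km

D ≈ 16.1 km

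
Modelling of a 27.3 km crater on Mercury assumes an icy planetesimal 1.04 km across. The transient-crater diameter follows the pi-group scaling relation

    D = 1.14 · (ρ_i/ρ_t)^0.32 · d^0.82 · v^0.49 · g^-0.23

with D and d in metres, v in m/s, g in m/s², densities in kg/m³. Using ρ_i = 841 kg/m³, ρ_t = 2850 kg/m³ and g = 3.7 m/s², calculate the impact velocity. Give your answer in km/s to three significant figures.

v ≈ 31.7 km/s

Rearranging for v: v = [D / (1.14 · (841/2850)^0.32 · 1040^0.82 · 3.7^-0.23)]^(1/0.49).
D = 27300 m.
(841/2850)^0.32 = 0.6767
1040^0.82 = 297.8
3.7^-0.23 = 0.7401
Denominator = 1.14 × 0.6767 × 297.8 × 0.7401 = 170.0
D / 170.0 = 27300 / 170.0 = 160.6
v = 160.6^(1/0.49) = 160.6^2.0408 = 31731 m/s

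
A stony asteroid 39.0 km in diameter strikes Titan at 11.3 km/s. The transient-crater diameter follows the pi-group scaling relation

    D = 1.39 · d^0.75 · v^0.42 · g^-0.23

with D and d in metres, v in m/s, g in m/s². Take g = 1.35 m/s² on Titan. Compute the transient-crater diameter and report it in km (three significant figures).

In SI units: d = 39000 m, v = 11300 m/s.
d^0.75 = 39000^0.75 = 2775
v^0.42 = 11300^0.42 = 50.38
g^-0.23 = 1.35^-0.23 = 0.9333
D = 1.39 × 2775 × 50.38 × 0.9333 = 1.814 × 10^5 m
   = 181.4 km

D ≈ 181 km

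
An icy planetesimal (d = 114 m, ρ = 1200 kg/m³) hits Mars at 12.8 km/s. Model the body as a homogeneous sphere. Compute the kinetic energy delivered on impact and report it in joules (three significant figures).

E ≈ 7.63 × 10^16 J

v = 12800 m/s.
Mass m = (π/6) ρ d³ = (π/6) × 1200 × (114)³ = 9.309 × 10^8 kg
E = ½ m v² = 0.5 × 9.309 × 10^8 × (12800)² = 7.626 × 10^16 J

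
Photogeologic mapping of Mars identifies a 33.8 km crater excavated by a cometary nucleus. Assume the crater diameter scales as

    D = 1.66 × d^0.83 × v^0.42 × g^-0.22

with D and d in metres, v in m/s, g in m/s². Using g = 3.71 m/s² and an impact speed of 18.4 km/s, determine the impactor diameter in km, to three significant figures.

Rearranging for d: d = [D / (1.66 · 18400^0.42 · 3.71^-0.22)]^(1/0.83).
D = 33800 m.
18400^0.42 = 61.83
3.71^-0.22 = 0.7494
Denominator = 1.66 × 61.83 × 0.7494 = 76.92
D / 76.92 = 33800 / 76.92 = 439.4
d = 439.4^(1/0.83) = 439.4^1.2048 = 1528 m

d ≈ 1.53 km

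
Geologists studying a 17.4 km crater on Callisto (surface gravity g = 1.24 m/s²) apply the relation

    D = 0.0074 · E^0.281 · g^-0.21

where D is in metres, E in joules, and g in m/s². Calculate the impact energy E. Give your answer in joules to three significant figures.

Rearranging: E = [D / (0.0074 · g^-0.21)]^(1/0.281).
D = 17400 m.
g^-0.21 = 1.24^-0.21 = 0.9558
D / (0.0074 × 0.9558) = 17400 / (7.073 × 10^-3) = 2.460 × 10^6
E = (2.460 × 10^6)^3.5587 = 5.539 × 10^22 J

E ≈ 5.54 × 10^22 J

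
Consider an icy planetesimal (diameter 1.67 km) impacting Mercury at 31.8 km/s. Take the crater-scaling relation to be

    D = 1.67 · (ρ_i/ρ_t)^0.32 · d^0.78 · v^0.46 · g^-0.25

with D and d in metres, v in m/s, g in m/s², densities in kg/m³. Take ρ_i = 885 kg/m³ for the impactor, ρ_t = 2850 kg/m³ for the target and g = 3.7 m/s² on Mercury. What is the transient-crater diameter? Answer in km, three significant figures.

D ≈ 31.8 km

In SI units: d = 1670 m, v = 31800 m/s.
(ρ_i/ρ_t)^0.32 = (885/2850)^0.32 = 0.6878
d^0.78 = 1670^0.78 = 326.4
v^0.46 = 31800^0.46 = 117.8
g^-0.25 = 3.7^-0.25 = 0.7210
D = 1.67 × 0.6878 × 326.4 × 117.8 × 0.7210 = 31843 m
   = 31.84 km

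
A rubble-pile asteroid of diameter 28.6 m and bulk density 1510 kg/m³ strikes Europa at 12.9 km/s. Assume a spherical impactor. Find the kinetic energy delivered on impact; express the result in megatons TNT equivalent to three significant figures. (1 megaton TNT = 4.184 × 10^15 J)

E ≈ 0.368 Mt TNT

v = 12900 m/s.
Mass m = (π/6) ρ d³ = (π/6) × 1510 × (28.6)³ = 1.850 × 10^7 kg
E = ½ m v² = 0.5 × 1.850 × 10^7 × (12900)² = 1.539 × 10^15 J
   = 1.539 × 10^15 / 4.184×10^15 = 0.3678 Mt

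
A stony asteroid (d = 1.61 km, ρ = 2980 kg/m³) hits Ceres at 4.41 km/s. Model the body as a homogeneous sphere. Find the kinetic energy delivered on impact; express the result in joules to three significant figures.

E ≈ 6.33 × 10^19 J

d = 1610 m; v = 4410 m/s.
Mass m = (π/6) ρ d³ = (π/6) × 2980 × (1610)³ = 6.512 × 10^12 kg
E = ½ m v² = 0.5 × 6.512 × 10^12 × (4410)² = 6.332 × 10^19 J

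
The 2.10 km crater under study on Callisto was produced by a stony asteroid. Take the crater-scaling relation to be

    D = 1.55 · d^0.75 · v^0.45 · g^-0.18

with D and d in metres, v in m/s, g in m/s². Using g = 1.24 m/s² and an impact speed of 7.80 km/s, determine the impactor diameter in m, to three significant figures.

d ≈ 72.9 m

Rearranging for d: d = [D / (1.55 · 7800^0.45 · 1.24^-0.18)]^(1/0.75).
D = 2100 m.
7800^0.45 = 56.42
1.24^-0.18 = 0.9620
Denominator = 1.55 × 56.42 × 0.9620 = 84.13
D / 84.13 = 2100 / 84.13 = 24.96
d = 24.96^(1/0.75) = 24.96^1.3333 = 72.94 m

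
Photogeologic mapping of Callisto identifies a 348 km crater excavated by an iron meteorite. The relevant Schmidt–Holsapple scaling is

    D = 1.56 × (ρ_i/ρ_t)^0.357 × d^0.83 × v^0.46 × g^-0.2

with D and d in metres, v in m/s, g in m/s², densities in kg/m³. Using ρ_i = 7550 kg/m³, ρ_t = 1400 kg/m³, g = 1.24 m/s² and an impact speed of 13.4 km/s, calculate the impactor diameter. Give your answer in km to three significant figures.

d ≈ 7.32 km

Rearranging for d: d = [D / (1.56 · (7550/1400)^0.357 · 13400^0.46 · 1.24^-0.2)]^(1/0.83).
D = 348000 m.
(7550/1400)^0.357 = 1.825
13400^0.46 = 79.15
1.24^-0.2 = 0.9579
Denominator = 1.56 × 1.825 × 79.15 × 0.9579 = 215.9
D / 215.9 = 348000 / 215.9 = 1612
d = 1612^(1/0.83) = 1612^1.2048 = 7315 m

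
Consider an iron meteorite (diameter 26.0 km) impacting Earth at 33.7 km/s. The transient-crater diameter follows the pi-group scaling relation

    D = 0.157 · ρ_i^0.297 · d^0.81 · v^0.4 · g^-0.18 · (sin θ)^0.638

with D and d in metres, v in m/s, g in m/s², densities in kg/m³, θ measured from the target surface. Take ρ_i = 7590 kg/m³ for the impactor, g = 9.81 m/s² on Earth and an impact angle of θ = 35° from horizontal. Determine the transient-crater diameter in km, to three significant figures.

In SI units: d = 26000 m, v = 33700 m/s.
ρ_i^0.297 = 7590^0.297 = 14.20
d^0.81 = 26000^0.81 = 3768
v^0.4 = 33700^0.4 = 64.72
g^-0.18 = 9.81^-0.18 = 0.6630
(sin 35°)^0.638 = 0.5736^0.638 = 0.7014
D = 0.157 × 14.20 × 3768 × 64.72 × 0.6630 × 0.7014 = 2.528 × 10^5 m
   = 252.8 km

D ≈ 253 km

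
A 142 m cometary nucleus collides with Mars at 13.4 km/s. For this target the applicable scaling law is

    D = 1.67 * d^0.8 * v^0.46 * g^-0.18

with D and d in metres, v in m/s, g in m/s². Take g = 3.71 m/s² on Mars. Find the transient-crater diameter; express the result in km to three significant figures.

D ≈ 5.50 km

In SI units: v = 13400 m/s.
d^0.8 = 142^0.8 = 52.70
v^0.46 = 13400^0.46 = 79.15
g^-0.18 = 3.71^-0.18 = 0.7898
D = 1.67 × 52.70 × 79.15 × 0.7898 = 5502 m
   = 5.502 km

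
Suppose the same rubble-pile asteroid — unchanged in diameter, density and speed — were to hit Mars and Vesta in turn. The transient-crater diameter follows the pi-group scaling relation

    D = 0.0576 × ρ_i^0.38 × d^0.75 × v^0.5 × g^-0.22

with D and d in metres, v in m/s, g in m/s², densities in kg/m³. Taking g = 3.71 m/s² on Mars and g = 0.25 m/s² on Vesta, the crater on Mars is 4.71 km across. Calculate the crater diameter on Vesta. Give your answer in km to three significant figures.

All impactor-dependent factors cancel in the ratio, leaving D_Vesta/D_Mars = (g_Vesta/g_Mars)^-0.22.
(0.25/3.71)^-0.22 = 0.06739^-0.22 = 1.810
D_Vesta = 1.810 × 4.71 km = 8.53 km

D ≈ 8.53 km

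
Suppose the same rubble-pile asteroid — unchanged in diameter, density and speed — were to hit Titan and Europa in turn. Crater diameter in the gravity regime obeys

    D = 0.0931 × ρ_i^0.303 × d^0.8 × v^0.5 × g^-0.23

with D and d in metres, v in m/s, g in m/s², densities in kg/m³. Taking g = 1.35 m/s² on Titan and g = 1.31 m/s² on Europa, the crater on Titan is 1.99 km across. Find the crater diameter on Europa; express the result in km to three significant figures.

D ≈ 2.00 km

All impactor-dependent factors cancel in the ratio, leaving D_Europa/D_Titan = (g_Europa/g_Titan)^-0.23.
(1.31/1.35)^-0.23 = 0.9704^-0.23 = 1.007
D_Europa = 1.007 × 1.99 km = 2.00 km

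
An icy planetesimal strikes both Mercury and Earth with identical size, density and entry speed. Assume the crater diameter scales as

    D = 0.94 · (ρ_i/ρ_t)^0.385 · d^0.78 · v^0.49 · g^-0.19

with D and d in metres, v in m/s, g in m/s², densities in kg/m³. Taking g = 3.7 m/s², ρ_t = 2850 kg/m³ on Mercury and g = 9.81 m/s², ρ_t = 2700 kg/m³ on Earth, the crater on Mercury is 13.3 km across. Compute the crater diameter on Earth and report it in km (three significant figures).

The impactor-only factors (d, v, ρ_i) cancel in the ratio, leaving D_Earth/D_Mercury = (g_Earth/g_Mercury)^-0.19 · (ρ_t,Mercury/ρ_t,Earth)^0.385.
(9.81/3.7)^-0.19 = 2.651^-0.19 = 0.8309
(2850/2700)^0.385 = 1.056^0.385 = 1.021
Ratio = 0.8309 × 1.021 = 0.8483
D_Earth = 0.8483 × 13.3 km = 11.3 km

D ≈ 11.3 km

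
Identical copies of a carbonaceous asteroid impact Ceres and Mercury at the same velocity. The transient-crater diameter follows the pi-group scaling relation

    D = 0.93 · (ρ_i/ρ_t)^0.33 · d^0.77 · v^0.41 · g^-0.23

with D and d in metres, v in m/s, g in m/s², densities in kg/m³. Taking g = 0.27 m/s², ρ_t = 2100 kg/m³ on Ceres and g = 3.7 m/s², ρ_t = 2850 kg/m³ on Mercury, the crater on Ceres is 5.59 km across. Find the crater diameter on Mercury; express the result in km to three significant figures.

D ≈ 2.77 km

The impactor-only factors (d, v, ρ_i) cancel in the ratio, leaving D_Mercury/D_Ceres = (g_Mercury/g_Ceres)^-0.23 · (ρ_t,Ceres/ρ_t,Mercury)^0.33.
(3.7/0.27)^-0.23 = 13.70^-0.23 = 0.5477
(2100/2850)^0.33 = 0.7368^0.33 = 0.9041
Ratio = 0.5477 × 0.9041 = 0.4952
D_Mercury = 0.4952 × 5.59 km = 2.77 km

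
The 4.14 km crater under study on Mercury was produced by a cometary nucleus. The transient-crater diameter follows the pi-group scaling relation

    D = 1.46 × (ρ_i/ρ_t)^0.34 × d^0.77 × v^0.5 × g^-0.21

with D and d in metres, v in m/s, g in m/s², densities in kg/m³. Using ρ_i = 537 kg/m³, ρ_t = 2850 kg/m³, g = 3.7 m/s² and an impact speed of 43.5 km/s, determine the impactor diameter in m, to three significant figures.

Rearranging for d: d = [D / (1.46 · (537/2850)^0.34 · 43500^0.5 · 3.7^-0.21)]^(1/0.77).
D = 4140 m.
(537/2850)^0.34 = 0.5669
43500^0.5 = 208.6
3.7^-0.21 = 0.7598
Denominator = 1.46 × 0.5669 × 208.6 × 0.7598 = 131.2
D / 131.2 = 4140 / 131.2 = 31.55
d = 31.55^(1/0.77) = 31.55^1.2987 = 88.46 m

d ≈ 88.5 m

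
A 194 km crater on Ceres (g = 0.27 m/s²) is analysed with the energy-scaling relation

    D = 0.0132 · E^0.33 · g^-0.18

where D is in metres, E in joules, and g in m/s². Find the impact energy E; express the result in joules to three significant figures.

E ≈ 2.56 × 10^21 J

Rearranging: E = [D / (0.0132 · g^-0.18)]^(1/0.33).
D = 194000 m.
g^-0.18 = 0.27^-0.18 = 1.266
D / (0.0132 × 1.266) = 194000 / (0.01671) = 1.161 × 10^7
E = (1.161 × 10^7)^3.0303 = 2.562 × 10^21 J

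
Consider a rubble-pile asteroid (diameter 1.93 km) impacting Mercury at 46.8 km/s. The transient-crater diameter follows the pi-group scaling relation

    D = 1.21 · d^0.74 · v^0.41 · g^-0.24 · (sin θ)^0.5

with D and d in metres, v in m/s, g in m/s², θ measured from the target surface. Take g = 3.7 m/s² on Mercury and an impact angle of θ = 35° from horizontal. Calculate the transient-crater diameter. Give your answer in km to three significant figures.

In SI units: d = 1930 m, v = 46800 m/s.
d^0.74 = 1930^0.74 = 270.0
v^0.41 = 46800^0.41 = 82.19
g^-0.24 = 3.7^-0.24 = 0.7305
(sin 35°)^0.5 = 0.5736^0.5 = 0.7574
D = 1.21 × 270.0 × 82.19 × 0.7305 × 0.7574 = 14856 m
   = 14.86 km

D ≈ 14.9 km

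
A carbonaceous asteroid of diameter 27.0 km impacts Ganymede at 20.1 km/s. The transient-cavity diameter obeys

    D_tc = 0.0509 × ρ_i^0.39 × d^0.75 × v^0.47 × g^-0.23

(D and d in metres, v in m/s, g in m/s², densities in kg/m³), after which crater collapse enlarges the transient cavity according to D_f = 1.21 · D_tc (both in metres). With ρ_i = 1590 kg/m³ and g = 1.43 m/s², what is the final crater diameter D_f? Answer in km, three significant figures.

In SI: d = 27000 m, v = 20100 m/s.
ρ_i^0.39 = 1590^0.39 = 17.72
d^0.75 = 27000^0.75 = 2106
v^0.47 = 20100^0.47 = 105.3
g^-0.23 = 1.43^-0.23 = 0.9210
D_tc = 0.0509 × 17.72 × 2106 × 105.3 × 0.9210 = 1.842 × 10^5 m
D_f = 1.21 × 1.842 × 10^5 = 2.229 × 10^5 m
     = 222.9 km

D_f ≈ 223 km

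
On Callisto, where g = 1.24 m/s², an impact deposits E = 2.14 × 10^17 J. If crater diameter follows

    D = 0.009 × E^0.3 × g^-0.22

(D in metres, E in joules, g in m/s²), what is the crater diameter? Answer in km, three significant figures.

D ≈ 1.36 km

E^0.3 = (2.14 × 10^17)^0.3 = 1.582 × 10^5
g^-0.22 = 1.24^-0.22 = 0.9538
D = 0.009 × 1.582 × 10^5 × 0.9538 = 1358 m
   = 1.358 km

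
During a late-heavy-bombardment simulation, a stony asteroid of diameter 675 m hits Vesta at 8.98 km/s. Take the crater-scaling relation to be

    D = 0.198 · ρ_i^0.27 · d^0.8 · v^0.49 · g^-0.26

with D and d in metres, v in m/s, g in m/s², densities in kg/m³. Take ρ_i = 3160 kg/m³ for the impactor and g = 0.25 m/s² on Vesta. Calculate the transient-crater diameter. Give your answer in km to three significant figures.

In SI units: v = 8980 m/s.
ρ_i^0.27 = 3160^0.27 = 8.809
d^0.8 = 675^0.8 = 183.4
v^0.49 = 8980^0.49 = 86.52
g^-0.26 = 0.25^-0.26 = 1.434
D = 0.198 × 8.809 × 183.4 × 86.52 × 1.434 = 39688 m
   = 39.69 km

D ≈ 39.7 km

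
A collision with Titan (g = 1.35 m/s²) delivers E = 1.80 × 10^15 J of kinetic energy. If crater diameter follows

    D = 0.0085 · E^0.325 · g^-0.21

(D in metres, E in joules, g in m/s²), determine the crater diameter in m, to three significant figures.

E^0.325 = (1.80 × 10^15)^0.325 = 9.077 × 10^4
g^-0.21 = 1.35^-0.21 = 0.9389
D = 0.0085 × 9.077 × 10^4 × 0.9389 = 724.4 m

D ≈ 724 m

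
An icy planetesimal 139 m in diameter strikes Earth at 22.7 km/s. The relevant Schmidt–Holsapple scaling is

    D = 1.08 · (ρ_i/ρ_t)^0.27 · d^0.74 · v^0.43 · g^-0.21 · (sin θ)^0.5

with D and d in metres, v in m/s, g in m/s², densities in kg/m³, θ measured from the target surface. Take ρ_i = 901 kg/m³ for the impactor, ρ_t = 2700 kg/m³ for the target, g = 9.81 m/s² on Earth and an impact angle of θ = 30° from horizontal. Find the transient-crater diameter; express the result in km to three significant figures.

In SI units: v = 22700 m/s.
(ρ_i/ρ_t)^0.27 = (901/2700)^0.27 = 0.7435
d^0.74 = 139^0.74 = 38.53
v^0.43 = 22700^0.43 = 74.66
g^-0.21 = 9.81^-0.21 = 0.6191
(sin 30°)^0.5 = 0.5000^0.5 = 0.7071
D = 1.08 × 0.7435 × 38.53 × 74.66 × 0.6191 × 0.7071 = 1011 m
   = 1.011 km

D ≈ 1.01 km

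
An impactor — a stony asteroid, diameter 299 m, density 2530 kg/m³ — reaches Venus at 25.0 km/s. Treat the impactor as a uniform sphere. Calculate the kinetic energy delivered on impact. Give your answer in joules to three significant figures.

E ≈ 1.11 × 10^19 J

v = 25000 m/s.
Mass m = (π/6) ρ d³ = (π/6) × 2530 × (299)³ = 3.541 × 10^10 kg
E = ½ m v² = 0.5 × 3.541 × 10^10 × (25000)² = 1.107 × 10^19 J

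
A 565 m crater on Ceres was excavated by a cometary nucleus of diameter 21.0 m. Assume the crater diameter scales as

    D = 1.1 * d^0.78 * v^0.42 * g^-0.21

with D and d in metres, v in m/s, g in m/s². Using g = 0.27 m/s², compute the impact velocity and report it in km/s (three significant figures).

v ≈ 5.18 km/s

Rearranging for v: v = [D / (1.1 · 21^0.78 · 0.27^-0.21)]^(1/0.42).
21^0.78 = 10.75
0.27^-0.21 = 1.316
Denominator = 1.1 × 10.75 × 1.316 = 15.56
D / 15.56 = 565 / 15.56 = 36.31
v = 36.31^(1/0.42) = 36.31^2.381 = 5181 m/s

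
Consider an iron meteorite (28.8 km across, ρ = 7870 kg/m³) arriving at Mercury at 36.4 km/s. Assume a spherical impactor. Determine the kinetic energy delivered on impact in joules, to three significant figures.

E ≈ 6.52 × 10^25 J

d = 28800 m; v = 36400 m/s.
Mass m = (π/6) ρ d³ = (π/6) × 7870 × (28800)³ = 9.844 × 10^16 kg
E = ½ m v² = 0.5 × 9.844 × 10^16 × (36400)² = 6.521 × 10^25 J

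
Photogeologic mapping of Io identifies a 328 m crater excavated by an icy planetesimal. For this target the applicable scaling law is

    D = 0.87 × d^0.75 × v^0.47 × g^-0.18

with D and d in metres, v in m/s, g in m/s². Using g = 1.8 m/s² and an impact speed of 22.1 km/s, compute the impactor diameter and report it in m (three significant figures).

d ≈ 5.94 m

Rearranging for d: d = [D / (0.87 · 22100^0.47 · 1.8^-0.18)]^(1/0.75).
22100^0.47 = 110.1
1.8^-0.18 = 0.8996
Denominator = 0.87 × 110.1 × 0.8996 = 86.17
D / 86.17 = 328 / 86.17 = 3.806
d = 3.806^(1/0.75) = 3.806^1.3333 = 5.942 m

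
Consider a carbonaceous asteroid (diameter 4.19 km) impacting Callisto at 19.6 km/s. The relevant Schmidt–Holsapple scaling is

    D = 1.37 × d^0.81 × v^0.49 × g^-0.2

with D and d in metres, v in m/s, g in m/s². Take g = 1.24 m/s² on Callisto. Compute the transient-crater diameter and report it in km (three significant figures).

In SI units: d = 4190 m, v = 19600 m/s.
d^0.81 = 4190^0.81 = 859.0
v^0.49 = 19600^0.49 = 126.8
g^-0.2 = 1.24^-0.2 = 0.9579
D = 1.37 × 859.0 × 126.8 × 0.9579 = 1.429 × 10^5 m
   = 142.9 km

D ≈ 143 km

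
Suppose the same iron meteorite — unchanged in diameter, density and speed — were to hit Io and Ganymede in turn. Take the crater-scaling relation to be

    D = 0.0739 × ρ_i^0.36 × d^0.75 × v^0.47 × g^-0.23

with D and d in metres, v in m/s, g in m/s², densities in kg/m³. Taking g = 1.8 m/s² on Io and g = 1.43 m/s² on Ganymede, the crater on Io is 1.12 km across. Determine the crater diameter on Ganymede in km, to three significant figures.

D ≈ 1.18 km

All impactor-dependent factors cancel in the ratio, leaving D_Ganymede/D_Io = (g_Ganymede/g_Io)^-0.23.
(1.43/1.8)^-0.23 = 0.7944^-0.23 = 1.054
D_Ganymede = 1.054 × 1.12 km = 1.18 km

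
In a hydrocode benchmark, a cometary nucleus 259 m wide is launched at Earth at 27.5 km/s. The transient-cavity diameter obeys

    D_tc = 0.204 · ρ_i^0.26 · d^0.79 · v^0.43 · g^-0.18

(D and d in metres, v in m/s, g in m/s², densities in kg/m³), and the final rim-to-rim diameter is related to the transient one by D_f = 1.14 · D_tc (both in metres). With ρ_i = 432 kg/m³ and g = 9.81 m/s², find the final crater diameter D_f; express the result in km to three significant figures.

v = 27500 m/s.
ρ_i^0.26 = 432^0.26 = 4.844
d^0.79 = 259^0.79 = 80.63
v^0.43 = 27500^0.43 = 81.08
g^-0.18 = 9.81^-0.18 = 0.6630
D_tc = 0.204 × 4.844 × 80.63 × 81.08 × 0.6630 = 4283 m
D_f = 1.14 × 4283 = 4883 m
     = 4.883 km

D_f ≈ 4.88 km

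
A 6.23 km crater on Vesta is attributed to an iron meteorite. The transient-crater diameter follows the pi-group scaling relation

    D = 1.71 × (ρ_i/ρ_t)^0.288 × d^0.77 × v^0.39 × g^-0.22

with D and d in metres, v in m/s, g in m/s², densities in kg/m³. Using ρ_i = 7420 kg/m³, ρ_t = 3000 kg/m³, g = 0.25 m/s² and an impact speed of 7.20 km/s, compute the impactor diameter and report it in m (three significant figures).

Rearranging for d: d = [D / (1.71 · (7420/3000)^0.288 · 7200^0.39 · 0.25^-0.22)]^(1/0.77).
D = 6230 m.
(7420/3000)^0.288 = 1.298
7200^0.39 = 31.94
0.25^-0.22 = 1.357
Denominator = 1.71 × 1.298 × 31.94 × 1.357 = 96.20
D / 96.20 = 6230 / 96.20 = 64.76
d = 64.76^(1/0.77) = 64.76^1.2987 = 225.1 m

d ≈ 225 m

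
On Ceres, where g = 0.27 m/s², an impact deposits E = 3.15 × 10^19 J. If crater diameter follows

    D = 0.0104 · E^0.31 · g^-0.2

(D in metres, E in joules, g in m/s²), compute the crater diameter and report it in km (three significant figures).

D ≈ 15.0 km

E^0.31 = (3.15 × 10^19)^0.31 = 1.108 × 10^6
g^-0.2 = 0.27^-0.2 = 1.299
D = 0.0104 × 1.108 × 10^6 × 1.299 = 14969 m
   = 14.97 km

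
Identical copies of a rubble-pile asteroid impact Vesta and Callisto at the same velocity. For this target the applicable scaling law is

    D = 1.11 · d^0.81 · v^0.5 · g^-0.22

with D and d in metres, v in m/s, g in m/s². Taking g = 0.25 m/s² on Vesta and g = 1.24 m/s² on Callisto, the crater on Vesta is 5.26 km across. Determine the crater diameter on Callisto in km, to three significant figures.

All impactor-dependent factors cancel in the ratio, leaving D_Callisto/D_Vesta = (g_Callisto/g_Vesta)^-0.22.
(1.24/0.25)^-0.22 = 4.960^-0.22 = 0.7031
D_Callisto = 0.7031 × 5.26 km = 3.70 km

D ≈ 3.70 km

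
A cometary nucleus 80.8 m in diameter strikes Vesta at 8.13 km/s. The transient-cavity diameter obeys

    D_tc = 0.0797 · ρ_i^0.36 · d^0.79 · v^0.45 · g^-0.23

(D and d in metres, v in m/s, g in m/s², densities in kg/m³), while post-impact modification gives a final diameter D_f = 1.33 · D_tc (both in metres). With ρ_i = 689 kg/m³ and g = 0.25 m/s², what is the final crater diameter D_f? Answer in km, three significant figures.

D_f ≈ 2.83 km

v = 8130 m/s.
ρ_i^0.36 = 689^0.36 = 10.51
d^0.79 = 80.8^0.79 = 32.13
v^0.45 = 8130^0.45 = 57.48
g^-0.23 = 0.25^-0.23 = 1.376
D_tc = 0.0797 × 10.51 × 32.13 × 57.48 × 1.376 = 2129 m
D_f = 1.33 × 2129 = 2832 m
     = 2.832 km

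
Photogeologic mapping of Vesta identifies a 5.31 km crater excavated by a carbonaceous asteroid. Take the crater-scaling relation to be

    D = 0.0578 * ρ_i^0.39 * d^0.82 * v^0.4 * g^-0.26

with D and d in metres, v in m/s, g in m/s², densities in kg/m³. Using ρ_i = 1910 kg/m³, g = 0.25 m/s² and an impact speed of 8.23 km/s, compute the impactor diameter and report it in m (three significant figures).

Rearranging for d: d = [D / (0.0578 · 1910^0.39 · 8230^0.4 · 0.25^-0.26)]^(1/0.82).
D = 5310 m.
1910^0.39 = 19.04
8230^0.4 = 36.83
0.25^-0.26 = 1.434
Denominator = 0.0578 × 19.04 × 36.83 × 1.434 = 58.12
D / 58.12 = 5310 / 58.12 = 91.36
d = 91.36^(1/0.82) = 91.36^1.2195 = 246.1 m

d ≈ 246 m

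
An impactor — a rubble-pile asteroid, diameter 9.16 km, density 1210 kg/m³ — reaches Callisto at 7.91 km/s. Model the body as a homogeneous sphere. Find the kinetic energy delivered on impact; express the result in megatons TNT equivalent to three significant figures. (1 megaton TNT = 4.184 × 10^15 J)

d = 9160 m; v = 7910 m/s.
Mass m = (π/6) ρ d³ = (π/6) × 1210 × (9160)³ = 4.869 × 10^14 kg
E = ½ m v² = 0.5 × 4.869 × 10^14 × (7910)² = 1.523 × 10^22 J
   = 1.523 × 10^22 / 4.184×10^15 = 3.640 × 10^6 Mt

E ≈ 3.64 × 10^6 Mt TNT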